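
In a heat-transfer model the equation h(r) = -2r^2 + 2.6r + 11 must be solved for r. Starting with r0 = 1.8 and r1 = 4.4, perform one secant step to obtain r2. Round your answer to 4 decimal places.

h(1.8) = 9.200000, h(4.4) = -16.280000
r2 = 4.400000 − (-16.280000)·(4.400000 − 1.800000) / (-16.280000 − 9.200000) = 4.400000 − (-42.328000)/(-25.480000) = 2.738776

2.7388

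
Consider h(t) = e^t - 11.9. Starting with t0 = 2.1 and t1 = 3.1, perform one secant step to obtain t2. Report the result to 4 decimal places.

h(2.1) = -3.733830, h(3.1) = 10.297951
t2 = 3.100000 − 10.297951·(3.100000 − 2.100000) / (10.297951 − (-3.733830)) = 3.100000 − (10.297951)/(14.031781) = 2.366098

2.3661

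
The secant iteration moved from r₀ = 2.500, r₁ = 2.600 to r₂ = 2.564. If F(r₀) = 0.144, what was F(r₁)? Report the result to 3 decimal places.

-0.081

The secant line through (2.500, 0.144) and (2.600, F(r₁)) crosses zero at r₂ = 2.564.
So (2.500, 0.144), (2.600, F(r₁)), (2.564, 0) are collinear:
F(r₁) = 0.144 · (2.600 − 2.564) / (2.500 − 2.564) = 0.144 · (0.03600)/(-0.06400) = -0.08100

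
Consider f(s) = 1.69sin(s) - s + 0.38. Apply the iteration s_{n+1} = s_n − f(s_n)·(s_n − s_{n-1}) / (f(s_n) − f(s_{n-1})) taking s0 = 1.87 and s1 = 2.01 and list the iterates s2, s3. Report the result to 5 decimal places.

f(1.87) = 0.1249159, f(2.01) = -0.1003969
s2 = 2.0100000 − (-0.1003969)·(2.0100000 − 1.8700000) / (-0.1003969 − 0.1249159) = 2.0100000 − (-0.0140556)/(-0.2253128) = 1.9476175
f(1.9476175) = 0.0038104
s3 = 1.9476175 − 0.0038104·(1.9476175 − 2.0100000) / (0.0038104 − (-0.1003969)) = 1.9476175 − (-0.0002377)/(0.1042074) = 1.9498986

1.94762, 1.94990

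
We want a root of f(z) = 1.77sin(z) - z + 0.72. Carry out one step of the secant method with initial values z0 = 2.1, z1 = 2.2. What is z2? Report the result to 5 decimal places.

f(2.1) = 0.1478806, f(2.2) = -0.0489614
z2 = 2.2000000 − (-0.0489614)·(2.2000000 − 2.1000000) / (-0.0489614 − 0.1478806) = 2.2000000 − (-0.0048961)/(-0.1968419) = 2.1751266

2.17513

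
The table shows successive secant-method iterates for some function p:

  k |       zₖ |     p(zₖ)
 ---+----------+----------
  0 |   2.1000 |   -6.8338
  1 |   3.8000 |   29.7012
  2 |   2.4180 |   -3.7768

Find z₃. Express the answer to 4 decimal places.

2.5739

z₃ = 2.4180 − (-3.7768)·(2.4180 − 3.8000) / (-3.7768 − 29.7012)
   = 2.4180 − (5.219538)/(-33.478000) = 2.573909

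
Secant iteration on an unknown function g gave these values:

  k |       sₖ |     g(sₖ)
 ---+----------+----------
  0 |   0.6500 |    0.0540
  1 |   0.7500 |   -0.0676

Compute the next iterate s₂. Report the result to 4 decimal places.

s₂ = 0.7500 − (-0.0676)·(0.7500 − 0.6500) / (-0.0676 − 0.0540)
   = 0.7500 − (-0.006760)/(-0.121600) = 0.694408

0.6944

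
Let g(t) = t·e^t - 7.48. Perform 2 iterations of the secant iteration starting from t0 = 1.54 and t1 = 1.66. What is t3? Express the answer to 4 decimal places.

1.5645

g(1.54) = -0.296531, g(1.66) = 1.250456
t2 = 1.660000 − 1.250456·(1.660000 − 1.540000) / (1.250456 − (-0.296531)) = 1.660000 − (0.150055)/(1.546987) = 1.563002
g(1.563002) = -0.019591
t3 = 1.563002 − (-0.019591)·(1.563002 − 1.660000) / (-0.019591 − 1.250456) = 1.563002 − (0.001900)/(-1.270047) = 1.564498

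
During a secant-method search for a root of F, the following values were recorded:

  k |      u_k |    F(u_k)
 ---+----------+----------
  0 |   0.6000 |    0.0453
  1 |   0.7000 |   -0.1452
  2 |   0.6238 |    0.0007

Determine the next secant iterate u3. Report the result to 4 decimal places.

0.6242

u3 = 0.6238 − 0.0007·(0.6238 − 0.7000) / (0.0007 − (-0.1452))
   = 0.6238 − (-0.000053)/(0.145900) = 0.624166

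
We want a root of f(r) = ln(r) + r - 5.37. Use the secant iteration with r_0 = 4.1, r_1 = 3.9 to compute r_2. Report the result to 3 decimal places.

3.987

f(4.1) = 0.14099, f(3.9) = -0.10902
r_2 = 3.90000 − (-0.10902)·(3.90000 − 4.10000) / (-0.10902 − 0.14099) = 3.90000 − (0.02180)/(-0.25001) = 3.98722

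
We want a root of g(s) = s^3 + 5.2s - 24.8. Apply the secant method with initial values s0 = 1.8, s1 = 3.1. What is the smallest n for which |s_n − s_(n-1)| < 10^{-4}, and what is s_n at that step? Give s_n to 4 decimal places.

g(1.8) = -9.608000, g(3.1) = 21.111000
s2 = 3.100000 − 21.111000·(1.300000)/(30.719000) = 2.206602;  |Δ| = 0.893398
g(2.206602) = -2.581525
s3 = 2.206602 − (-2.581525)·(-0.893398)/(-23.692525) = 2.303946;  |Δ| = 0.097344
g(2.303946) = -0.589751
s4 = 2.303946 − (-0.589751)·(0.097344)/(1.991774) = 2.332769;  |Δ| = 0.028823
g(2.332769) = 0.024886
s5 = 2.332769 − 0.024886·(0.028823)/(0.614637) = 2.331602;  |Δ| = 0.001167
g(2.331602) = -0.000225
s6 = 2.331602 − (-0.000225)·(-0.001167)/(-0.025111) = 2.331612;  |Δ| = 0.000010
|s6 − s5| = 0.000010 < 10^{-4}

n = 6, s_n = 2.3316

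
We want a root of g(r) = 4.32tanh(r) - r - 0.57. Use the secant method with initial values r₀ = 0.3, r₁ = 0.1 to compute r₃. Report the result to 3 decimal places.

0.174

g(0.3) = 0.38847, g(0.1) = -0.23943
r₂ = 0.10000 − (-0.23943)·(0.10000 − 0.30000) / (-0.23943 − 0.38847) = 0.10000 − (0.04789)/(-0.62790) = 0.17626
g(0.17626) = 0.00741
r₃ = 0.17626 − 0.00741·(0.17626 − 0.10000) / (0.00741 − (-0.23943)) = 0.17626 − (0.00057)/(0.24684) = 0.17398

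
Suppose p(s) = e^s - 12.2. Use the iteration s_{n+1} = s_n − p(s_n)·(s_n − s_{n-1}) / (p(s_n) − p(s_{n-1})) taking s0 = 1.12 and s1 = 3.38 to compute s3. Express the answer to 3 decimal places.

2.262

p(1.12) = -9.13515, p(3.38) = 17.17077
s2 = 3.38000 − 17.17077·(3.38000 − 1.12000) / (17.17077 − (-9.13515)) = 3.38000 − (38.80594)/(26.30592) = 1.90482
p(1.90482) = -5.48180
s3 = 1.90482 − (-5.48180)·(1.90482 − 3.38000) / (-5.48180 − 17.17077) = 1.90482 − (8.08663)/(-22.65257) = 2.26181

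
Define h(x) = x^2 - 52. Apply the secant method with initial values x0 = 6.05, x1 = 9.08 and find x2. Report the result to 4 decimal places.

h(6.05) = -15.397500, h(9.08) = 30.446400
x2 = 9.080000 − 30.446400·(9.080000 − 6.050000) / (30.446400 − (-15.397500)) = 9.080000 − (92.252592)/(45.843900) = 7.067680

7.0677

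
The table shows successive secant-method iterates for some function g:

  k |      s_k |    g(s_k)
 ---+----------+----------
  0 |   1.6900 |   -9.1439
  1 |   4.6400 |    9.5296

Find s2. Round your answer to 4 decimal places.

3.1345

s2 = 4.6400 − 9.5296·(4.6400 − 1.6900) / (9.5296 − (-9.1439))
   = 4.6400 − (28.112320)/(18.673500) = 3.134534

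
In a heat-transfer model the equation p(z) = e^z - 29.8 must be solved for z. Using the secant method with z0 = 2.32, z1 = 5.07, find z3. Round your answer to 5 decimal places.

2.93299

p(2.32) = -19.6243257, p(5.07) = 129.3743273
z2 = 5.0700000 − 129.3743273·(5.0700000 − 2.3200000) / (129.3743273 − (-19.6243257)) = 5.0700000 − (355.7794002)/(148.9986530) = 2.6821972
p(2.6821972) = -15.1828250
z3 = 2.6821972 − (-15.1828250)·(2.6821972 − 5.0700000) / (-15.1828250 − 129.3743273) = 2.6821972 − (36.2535921)/(-144.5571524) = 2.9329879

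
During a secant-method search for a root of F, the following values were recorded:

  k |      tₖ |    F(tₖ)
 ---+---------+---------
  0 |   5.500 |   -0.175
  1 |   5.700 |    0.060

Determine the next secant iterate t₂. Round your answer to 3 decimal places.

t₂ = 5.700 − 0.060·(5.700 − 5.500) / (0.060 − (-0.175))
   = 5.700 − (0.01200)/(0.23500) = 5.64894

5.649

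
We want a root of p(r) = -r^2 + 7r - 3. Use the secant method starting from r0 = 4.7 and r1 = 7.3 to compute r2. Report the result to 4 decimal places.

p(4.7) = 7.810000, p(7.3) = -5.190000
r2 = 7.300000 − (-5.190000)·(7.300000 − 4.700000) / (-5.190000 − 7.810000) = 7.300000 − (-13.494000)/(-13.000000) = 6.262000

6.2620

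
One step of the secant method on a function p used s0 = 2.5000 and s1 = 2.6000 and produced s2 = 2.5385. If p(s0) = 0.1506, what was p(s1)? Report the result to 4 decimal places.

The secant line through (2.5000, 0.1506) and (2.6000, p(s1)) crosses zero at s2 = 2.5385.
So (2.5000, 0.1506), (2.6000, p(s1)), (2.5385, 0) are collinear:
p(s1) = 0.1506 · (2.6000 − 2.5385) / (2.5000 − 2.5385) = 0.1506 · (0.061500)/(-0.038500) = -0.240569

-0.2406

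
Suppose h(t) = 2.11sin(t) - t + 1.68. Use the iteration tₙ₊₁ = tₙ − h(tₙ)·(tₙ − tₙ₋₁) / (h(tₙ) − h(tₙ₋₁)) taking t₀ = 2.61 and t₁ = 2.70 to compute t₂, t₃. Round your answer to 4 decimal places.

2.6587, 2.6591

h(2.61) = 0.139573, h(2.70) = -0.118228
t₂ = 2.700000 − (-0.118228)·(2.700000 − 2.610000) / (-0.118228 − 0.139573) = 2.700000 − (-0.010641)/(-0.257802) = 2.658726
h(2.658726) = 0.000990
t₃ = 2.658726 − 0.000990·(2.658726 − 2.700000) / (0.000990 − (-0.118228)) = 2.658726 − (-0.000041)/(0.119218) = 2.659068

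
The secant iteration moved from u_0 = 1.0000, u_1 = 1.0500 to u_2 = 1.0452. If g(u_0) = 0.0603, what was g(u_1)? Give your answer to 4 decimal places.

The secant line through (1.0000, 0.0603) and (1.0500, g(u_1)) crosses zero at u_2 = 1.0452.
So (1.0000, 0.0603), (1.0500, g(u_1)), (1.0452, 0) are collinear:
g(u_1) = 0.0603 · (1.0500 − 1.0452) / (1.0000 − 1.0452) = 0.0603 · (0.004800)/(-0.045200) = -0.006404

-0.0064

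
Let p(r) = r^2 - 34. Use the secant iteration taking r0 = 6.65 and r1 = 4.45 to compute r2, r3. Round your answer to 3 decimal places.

p(6.65) = 10.22250, p(4.45) = -14.19750
r2 = 4.45000 − (-14.19750)·(4.45000 − 6.65000) / (-14.19750 − 10.22250) = 4.45000 − (31.23450)/(-24.42000) = 5.72905
p(5.72905) = -1.17794
r3 = 5.72905 − (-1.17794)·(5.72905 − 4.45000) / (-1.17794 − (-14.19750)) = 5.72905 − (-1.50665)/(13.01956) = 5.84478

5.729, 5.845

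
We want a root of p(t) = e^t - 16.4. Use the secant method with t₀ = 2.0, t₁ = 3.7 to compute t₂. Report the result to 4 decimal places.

2.4634

p(2.0) = -9.010944, p(3.7) = 24.047304
t₂ = 3.700000 − 24.047304·(3.700000 − 2.000000) / (24.047304 − (-9.010944)) = 3.700000 − (40.880417)/(33.058248) = 2.463382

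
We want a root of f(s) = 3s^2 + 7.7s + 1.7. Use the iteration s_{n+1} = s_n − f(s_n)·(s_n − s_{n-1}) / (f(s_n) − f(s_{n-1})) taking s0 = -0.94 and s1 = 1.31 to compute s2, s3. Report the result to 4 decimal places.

f(-0.94) = -2.887200, f(1.31) = 16.935300
s2 = 1.310000 − 16.935300·(1.310000 − (-0.940000)) / (16.935300 − (-2.887200)) = 1.310000 − (38.104425)/(19.822500) = -0.612281
f(-0.612281) = -1.889902
s3 = -0.612281 − (-1.889902)·(-0.612281 − 1.310000) / (-1.889902 − 16.935300) = -0.612281 − (3.632923)/(-18.825202) = -0.419300

-0.6123, -0.4193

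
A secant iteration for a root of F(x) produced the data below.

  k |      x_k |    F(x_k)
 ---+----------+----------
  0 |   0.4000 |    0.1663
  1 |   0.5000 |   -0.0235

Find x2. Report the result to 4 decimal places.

0.4876

x2 = 0.5000 − (-0.0235)·(0.5000 − 0.4000) / (-0.0235 − 0.1663)
   = 0.5000 − (-0.002350)/(-0.189800) = 0.487619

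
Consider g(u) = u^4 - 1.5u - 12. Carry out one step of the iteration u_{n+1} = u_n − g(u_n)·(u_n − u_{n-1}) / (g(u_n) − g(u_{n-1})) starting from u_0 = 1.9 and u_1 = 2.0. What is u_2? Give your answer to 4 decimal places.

1.9645

g(1.9) = -1.817900, g(2.0) = 1.000000
u_2 = 2.000000 − 1.000000·(2.000000 − 1.900000) / (1.000000 − (-1.817900)) = 2.000000 − (0.100000)/(2.817900) = 1.964513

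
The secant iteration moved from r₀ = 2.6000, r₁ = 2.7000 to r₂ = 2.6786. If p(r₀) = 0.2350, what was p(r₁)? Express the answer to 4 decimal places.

-0.0640

The secant line through (2.6000, 0.2350) and (2.7000, p(r₁)) crosses zero at r₂ = 2.6786.
So (2.6000, 0.2350), (2.7000, p(r₁)), (2.6786, 0) are collinear:
p(r₁) = 0.2350 · (2.7000 − 2.6786) / (2.6000 − 2.6786) = 0.2350 · (0.021400)/(-0.078600) = -0.063982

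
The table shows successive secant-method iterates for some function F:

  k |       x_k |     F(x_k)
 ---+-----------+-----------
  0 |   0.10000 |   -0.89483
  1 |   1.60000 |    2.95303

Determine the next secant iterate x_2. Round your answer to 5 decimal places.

x_2 = 1.60000 − 2.95303·(1.60000 − 0.10000) / (2.95303 − (-0.89483))
   = 1.60000 − (4.4295450)/(3.8478600) = 0.4488290

0.44883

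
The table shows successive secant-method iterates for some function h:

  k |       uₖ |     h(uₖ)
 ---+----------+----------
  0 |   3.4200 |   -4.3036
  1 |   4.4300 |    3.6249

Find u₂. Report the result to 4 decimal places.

3.9682

u₂ = 4.4300 − 3.6249·(4.4300 − 3.4200) / (3.6249 − (-4.3036))
   = 4.4300 − (3.661149)/(7.928500) = 3.968229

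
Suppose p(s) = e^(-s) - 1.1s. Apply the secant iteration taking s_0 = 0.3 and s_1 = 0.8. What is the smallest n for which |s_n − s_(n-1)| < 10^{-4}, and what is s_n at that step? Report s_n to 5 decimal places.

p(0.3) = 0.4108182, p(0.8) = -0.4306710
s_2 = 0.8000000 − (-0.4306710)·(0.5000000)/(-0.8414893) = 0.5441019;  |Δ| = 0.2558981
p(0.5441019) = -0.0181493
s_3 = 0.5441019 − (-0.0181493)·(-0.2558981)/(0.4125218) = 0.5328434;  |Δ| = 0.0112585
p(0.5328434) = 0.0008060
s_4 = 0.5328434 − 0.0008060·(-0.0112585)/(0.0189553) = 0.5333221;  |Δ| = 0.0004787
p(0.5333221) = -0.0000015
s_5 = 0.5333221 − (-0.0000015)·(0.0004787)/(-0.0008075) = 0.5333212;  |Δ| = 0.0000009
|s_5 − s_4| = 0.0000009 < 10^{-4}

n = 5, s_n = 0.53332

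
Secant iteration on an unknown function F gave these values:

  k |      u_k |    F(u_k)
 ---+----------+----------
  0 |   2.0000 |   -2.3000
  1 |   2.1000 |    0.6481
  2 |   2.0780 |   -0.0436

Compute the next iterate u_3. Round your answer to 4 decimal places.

u_3 = 2.0780 − (-0.0436)·(2.0780 − 2.1000) / (-0.0436 − 0.6481)
   = 2.0780 − (0.000959)/(-0.691700) = 2.079387

2.0794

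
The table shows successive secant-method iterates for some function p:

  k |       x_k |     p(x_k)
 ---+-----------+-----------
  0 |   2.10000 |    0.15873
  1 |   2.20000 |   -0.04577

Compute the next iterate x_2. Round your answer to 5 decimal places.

2.17762

x_2 = 2.20000 − (-0.04577)·(2.20000 − 2.10000) / (-0.04577 − 0.15873)
   = 2.20000 − (-0.0045770)/(-0.2045000) = 2.1776186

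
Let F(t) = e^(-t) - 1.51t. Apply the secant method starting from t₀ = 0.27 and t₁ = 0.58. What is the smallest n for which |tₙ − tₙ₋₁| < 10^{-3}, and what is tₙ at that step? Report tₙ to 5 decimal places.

n = 4, tₙ = 0.43056

F(0.27) = 0.3556795, F(0.58) = -0.3159016
t₂ = 0.5800000 − (-0.3159016)·(0.3100000)/(-0.6715811) = 0.4341807;  |Δ| = 0.1458193
F(0.4341807) = -0.0078176
t₃ = 0.4341807 − (-0.0078176)·(-0.1458193)/(0.3080840) = 0.4304805;  |Δ| = 0.0037002
F(0.4304805) = 0.0001710
t₄ = 0.4304805 − 0.0001710·(-0.0037002)/(0.0079886) = 0.4305597;  |Δ| = 0.0000792
|t₄ − t₃| = 0.0000792 < 10^{-3}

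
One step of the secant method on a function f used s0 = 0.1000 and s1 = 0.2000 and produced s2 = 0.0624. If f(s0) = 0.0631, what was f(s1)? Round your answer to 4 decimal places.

The secant line through (0.1000, 0.0631) and (0.2000, f(s1)) crosses zero at s2 = 0.0624.
So (0.1000, 0.0631), (0.2000, f(s1)), (0.0624, 0) are collinear:
f(s1) = 0.0631 · (0.2000 − 0.0624) / (0.1000 − 0.0624) = 0.0631 · (0.137600)/(0.037600) = 0.230919

0.2309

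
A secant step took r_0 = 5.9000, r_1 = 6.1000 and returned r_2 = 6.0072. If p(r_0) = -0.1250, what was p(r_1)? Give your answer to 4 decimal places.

0.1082

The secant line through (5.9000, -0.1250) and (6.1000, p(r_1)) crosses zero at r_2 = 6.0072.
So (5.9000, -0.1250), (6.1000, p(r_1)), (6.0072, 0) are collinear:
p(r_1) = -0.1250 · (6.1000 − 6.0072) / (5.9000 − 6.0072) = -0.1250 · (0.092800)/(-0.107200) = 0.108209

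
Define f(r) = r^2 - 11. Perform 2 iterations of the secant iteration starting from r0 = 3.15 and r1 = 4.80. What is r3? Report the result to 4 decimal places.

f(3.15) = -1.077500, f(4.80) = 12.040000
r2 = 4.800000 − 12.040000·(4.800000 − 3.150000) / (12.040000 − (-1.077500)) = 4.800000 − (19.866000)/(13.117500) = 3.285535
f(3.285535) = -0.205262
r3 = 3.285535 − (-0.205262)·(3.285535 − 4.800000) / (-0.205262 − 12.040000) = 3.285535 − (0.310863)/(-12.245262) = 3.310921

3.3109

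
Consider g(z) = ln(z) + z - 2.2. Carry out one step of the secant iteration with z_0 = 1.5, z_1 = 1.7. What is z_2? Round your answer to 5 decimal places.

g(1.5) = -0.2945349, g(1.7) = 0.0306283
z_2 = 1.7000000 − 0.0306283·(1.7000000 − 1.5000000) / (0.0306283 − (-0.2945349)) = 1.7000000 − (0.0061257)/(0.3251631) = 1.6811613

1.68116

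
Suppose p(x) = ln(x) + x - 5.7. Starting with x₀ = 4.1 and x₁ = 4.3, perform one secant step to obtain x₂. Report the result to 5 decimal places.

p(4.1) = -0.1890130, p(4.3) = 0.0586150
x₂ = 4.3000000 − 0.0586150·(4.3000000 − 4.1000000) / (0.0586150 − (-0.1890130)) = 4.3000000 − (0.0117230)/(0.2476280) = 4.2526588

4.25266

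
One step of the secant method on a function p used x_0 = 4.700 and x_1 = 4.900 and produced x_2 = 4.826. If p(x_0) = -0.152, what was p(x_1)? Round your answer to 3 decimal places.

The secant line through (4.700, -0.152) and (4.900, p(x_1)) crosses zero at x_2 = 4.826.
So (4.700, -0.152), (4.900, p(x_1)), (4.826, 0) are collinear:
p(x_1) = -0.152 · (4.900 − 4.826) / (4.700 − 4.826) = -0.152 · (0.07400)/(-0.12600) = 0.08927

0.089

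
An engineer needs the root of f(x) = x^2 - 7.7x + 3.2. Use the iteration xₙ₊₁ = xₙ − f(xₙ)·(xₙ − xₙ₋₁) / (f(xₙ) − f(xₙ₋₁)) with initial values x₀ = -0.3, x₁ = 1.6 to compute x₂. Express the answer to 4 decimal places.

0.5750

f(-0.3) = 5.600000, f(1.6) = -6.560000
x₂ = 1.600000 − (-6.560000)·(1.600000 − (-0.300000)) / (-6.560000 − 5.600000) = 1.600000 − (-12.464000)/(-12.160000) = 0.575000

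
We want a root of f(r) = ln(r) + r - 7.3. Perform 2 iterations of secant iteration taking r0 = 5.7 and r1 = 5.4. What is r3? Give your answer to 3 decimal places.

5.581

f(5.7) = 0.14047, f(5.4) = -0.21360
r2 = 5.40000 − (-0.21360)·(5.40000 − 5.70000) / (-0.21360 − 0.14047) = 5.40000 − (0.06408)/(-0.35407) = 5.58098
f(5.58098) = 0.00035
r3 = 5.58098 − 0.00035·(5.58098 − 5.40000) / (0.00035 − (-0.21360)) = 5.58098 − (0.00006)/(0.21395) = 5.58069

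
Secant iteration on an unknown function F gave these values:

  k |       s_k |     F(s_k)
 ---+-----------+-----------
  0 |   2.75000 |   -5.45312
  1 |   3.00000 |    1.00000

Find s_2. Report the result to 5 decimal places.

s_2 = 3.00000 − 1.00000·(3.00000 − 2.75000) / (1.00000 − (-5.45312))
   = 3.00000 − (0.2500000)/(6.4531200) = 2.9612590

2.96126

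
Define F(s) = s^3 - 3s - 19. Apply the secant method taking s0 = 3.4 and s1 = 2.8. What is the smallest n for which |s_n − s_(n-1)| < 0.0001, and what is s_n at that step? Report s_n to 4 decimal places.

n = 5, s_n = 3.0410

F(3.4) = 10.104000, F(2.8) = -5.448000
s2 = 2.800000 − (-5.448000)·(-0.600000)/(-15.552000) = 3.010185;  |Δ| = 0.210185
F(3.010185) = -0.754621
s3 = 3.010185 − (-0.754621)·(0.210185)/(4.693379) = 3.043980;  |Δ| = 0.033794
F(3.043980) = 0.073004
s4 = 3.043980 − 0.073004·(0.033794)/(0.827625) = 3.040999;  |Δ| = 0.002981
F(3.040999) = -0.000835
s5 = 3.040999 − (-0.000835)·(-0.002981)/(-0.073839) = 3.041032;  |Δ| = 0.000034
|s5 − s4| = 0.000034 < 0.0001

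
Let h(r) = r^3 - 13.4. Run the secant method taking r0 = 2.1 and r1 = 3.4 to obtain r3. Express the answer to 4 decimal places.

2.3428

h(2.1) = -4.139000, h(3.4) = 25.904000
r2 = 3.400000 − 25.904000·(3.400000 − 2.100000) / (25.904000 − (-4.139000)) = 3.400000 − (33.675200)/(30.043000) = 2.279100
h(2.279100) = -1.561679
r3 = 2.279100 − (-1.561679)·(2.279100 − 3.400000) / (-1.561679 − 25.904000) = 2.279100 − (1.750486)/(-27.465679) = 2.342834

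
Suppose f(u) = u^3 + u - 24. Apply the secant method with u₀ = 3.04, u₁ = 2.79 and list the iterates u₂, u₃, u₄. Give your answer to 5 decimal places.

f(3.04) = 7.1344640, f(2.79) = 0.5076390
u₂ = 2.7900000 − 0.5076390·(2.7900000 − 3.0400000) / (0.5076390 − 7.1344640) = 2.7900000 − (-0.1269098)/(-6.6268250) = 2.7708491
f(2.7708491) = 0.0443330
u₃ = 2.7708491 − 0.0443330·(2.7708491 − 2.7900000) / (0.0443330 − 0.5076390) = 2.7708491 − (-0.0008490)/(-0.4633060) = 2.7690166
f(2.7690166) = 0.0003203
u₄ = 2.7690166 − 0.0003203·(2.7690166 − 2.7708491) / (0.0003203 − 0.0443330) = 2.7690166 − (-0.0000006)/(-0.0440126) = 2.7690032

2.77085, 2.76902, 2.76900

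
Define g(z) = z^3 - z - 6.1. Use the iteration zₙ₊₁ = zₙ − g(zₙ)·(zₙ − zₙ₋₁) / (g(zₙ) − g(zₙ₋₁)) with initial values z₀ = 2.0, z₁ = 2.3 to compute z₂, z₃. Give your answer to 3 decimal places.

2.008, 2.009

g(2.0) = -0.10000, g(2.3) = 3.76700
z₂ = 2.30000 − 3.76700·(2.30000 − 2.00000) / (3.76700 − (-0.10000)) = 2.30000 − (1.13010)/(3.86700) = 2.00776
g(2.00776) = -0.01430
z₃ = 2.00776 − (-0.01430)·(2.00776 − 2.30000) / (-0.01430 − 3.76700) = 2.00776 − (0.00418)/(-3.78130) = 2.00886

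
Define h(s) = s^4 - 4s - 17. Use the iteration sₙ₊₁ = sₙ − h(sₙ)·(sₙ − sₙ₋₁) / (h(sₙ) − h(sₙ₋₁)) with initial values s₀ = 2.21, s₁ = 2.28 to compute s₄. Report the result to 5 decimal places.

h(2.21) = -1.9855672, h(2.28) = 0.9033626
s₂ = 2.2800000 − 0.9033626·(2.2800000 − 2.2100000) / (0.9033626 − (-1.9855672)) = 2.2800000 − (0.0632354)/(2.8889297) = 2.2581111
h(2.2581111) = -0.0319713
s₃ = 2.2581111 − (-0.0319713)·(2.2581111 − 2.2800000) / (-0.0319713 − 0.9033626) = 2.2581111 − (0.0006998)/(-0.9353339) = 2.2588593
h(2.2588593) = -0.0004872
s₄ = 2.2588593 − (-0.0004872)·(2.2588593 − 2.2581111) / (-0.0004872 − (-0.0319713)) = 2.2588593 − (-0.0000004)/(0.0314841) = 2.2588709

2.25887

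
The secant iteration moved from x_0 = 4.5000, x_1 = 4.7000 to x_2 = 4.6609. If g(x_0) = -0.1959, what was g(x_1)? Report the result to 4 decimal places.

0.0476

The secant line through (4.5000, -0.1959) and (4.7000, g(x_1)) crosses zero at x_2 = 4.6609.
So (4.5000, -0.1959), (4.7000, g(x_1)), (4.6609, 0) are collinear:
g(x_1) = -0.1959 · (4.7000 − 4.6609) / (4.5000 − 4.6609) = -0.1959 · (0.039100)/(-0.160900) = 0.047605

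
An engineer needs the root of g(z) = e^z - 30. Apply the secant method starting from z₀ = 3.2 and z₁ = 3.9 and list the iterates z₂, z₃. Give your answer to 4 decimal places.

g(3.2) = -5.467470, g(3.9) = 19.402449
z₂ = 3.900000 − 19.402449·(3.900000 − 3.200000) / (19.402449 − (-5.467470)) = 3.900000 − (13.581714)/(24.869919) = 3.353890
g(3.353890) = -1.386178
z₃ = 3.353890 − (-1.386178)·(3.353890 − 3.900000) / (-1.386178 − 19.402449) = 3.353890 − (0.757006)/(-20.788627) = 3.390304

3.3539, 3.3903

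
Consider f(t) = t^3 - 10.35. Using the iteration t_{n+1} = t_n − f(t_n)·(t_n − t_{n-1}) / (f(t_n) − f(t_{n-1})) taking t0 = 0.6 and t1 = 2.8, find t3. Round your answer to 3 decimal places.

f(0.6) = -10.13400, f(2.8) = 11.60200
t2 = 2.80000 − 11.60200·(2.80000 − 0.60000) / (11.60200 − (-10.13400)) = 2.80000 − (25.52440)/(21.73600) = 1.62571
f(1.62571) = -6.05337
t3 = 1.62571 − (-6.05337)·(1.62571 − 2.80000) / (-6.05337 − 11.60200) = 1.62571 − (7.10842)/(-17.65537) = 2.02833

2.028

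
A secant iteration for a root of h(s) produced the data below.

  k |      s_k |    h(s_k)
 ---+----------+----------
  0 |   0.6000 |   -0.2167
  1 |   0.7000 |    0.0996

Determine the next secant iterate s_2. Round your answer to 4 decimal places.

s_2 = 0.7000 − 0.0996·(0.7000 − 0.6000) / (0.0996 − (-0.2167))
   = 0.7000 − (0.009960)/(0.316300) = 0.668511

0.6685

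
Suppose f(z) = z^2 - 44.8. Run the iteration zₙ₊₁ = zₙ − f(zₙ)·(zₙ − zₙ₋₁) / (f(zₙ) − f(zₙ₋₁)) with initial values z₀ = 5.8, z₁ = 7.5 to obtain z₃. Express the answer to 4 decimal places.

6.6902

f(5.8) = -11.160000, f(7.5) = 11.450000
z₂ = 7.500000 − 11.450000·(7.500000 − 5.800000) / (11.450000 − (-11.160000)) = 7.500000 − (19.465000)/(22.610000) = 6.639098
f(6.639098) = -0.722381
z₃ = 6.639098 − (-0.722381)·(6.639098 − 7.500000) / (-0.722381 − 11.450000) = 6.639098 − (0.621900)/(-12.172381) = 6.690189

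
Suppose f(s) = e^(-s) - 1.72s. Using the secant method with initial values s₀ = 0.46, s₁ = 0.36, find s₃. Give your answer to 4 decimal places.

0.3926

f(0.46) = -0.159916, f(0.36) = 0.078476
s₂ = 0.360000 − 0.078476·(0.360000 − 0.460000) / (0.078476 − (-0.159916)) = 0.360000 − (-0.007848)/(0.238393) = 0.392919
f(0.392919) = -0.000737
s₃ = 0.392919 − (-0.000737)·(0.392919 − 0.360000) / (-0.000737 − 0.078476) = 0.392919 − (-0.000024)/(-0.079213) = 0.392613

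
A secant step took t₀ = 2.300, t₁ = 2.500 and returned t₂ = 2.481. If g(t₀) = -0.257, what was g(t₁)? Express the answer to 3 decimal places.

The secant line through (2.300, -0.257) and (2.500, g(t₁)) crosses zero at t₂ = 2.481.
So (2.300, -0.257), (2.500, g(t₁)), (2.481, 0) are collinear:
g(t₁) = -0.257 · (2.500 − 2.481) / (2.300 − 2.481) = -0.257 · (0.01900)/(-0.18100) = 0.02698

0.027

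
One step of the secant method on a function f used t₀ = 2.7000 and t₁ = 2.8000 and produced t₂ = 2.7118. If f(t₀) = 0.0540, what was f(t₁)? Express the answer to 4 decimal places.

The secant line through (2.7000, 0.0540) and (2.8000, f(t₁)) crosses zero at t₂ = 2.7118.
So (2.7000, 0.0540), (2.8000, f(t₁)), (2.7118, 0) are collinear:
f(t₁) = 0.0540 · (2.8000 − 2.7118) / (2.7000 − 2.7118) = 0.0540 · (0.088200)/(-0.011800) = -0.403627

-0.4036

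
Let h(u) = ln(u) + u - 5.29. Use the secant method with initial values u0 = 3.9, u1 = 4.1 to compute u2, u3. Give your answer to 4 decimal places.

h(3.9) = -0.029023, h(4.1) = 0.220987
u2 = 4.100000 − 0.220987·(4.100000 − 3.900000) / (0.220987 − (-0.029023)) = 4.100000 − (0.044197)/(0.250010) = 3.923218
h(3.923218) = 0.000130
u3 = 3.923218 − 0.000130·(3.923218 − 4.100000) / (0.000130 − 0.220987) = 3.923218 − (-0.000023)/(-0.220857) = 3.923114

3.9232, 3.9231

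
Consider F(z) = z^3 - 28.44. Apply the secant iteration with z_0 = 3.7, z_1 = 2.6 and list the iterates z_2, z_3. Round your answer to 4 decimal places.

2.9613, 3.0677

F(3.7) = 22.213000, F(2.6) = -10.864000
z_2 = 2.600000 − (-10.864000)·(2.600000 − 3.700000) / (-10.864000 − 22.213000) = 2.600000 − (11.950400)/(-33.077000) = 2.961290
F(2.961290) = -2.471733
z_3 = 2.961290 − (-2.471733)·(2.961290 − 2.600000) / (-2.471733 − (-10.864000)) = 2.961290 − (-0.893013)/(8.392267) = 3.067699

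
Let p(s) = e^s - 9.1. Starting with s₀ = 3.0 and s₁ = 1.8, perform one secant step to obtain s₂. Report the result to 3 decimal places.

2.061

p(3.0) = 10.98554, p(1.8) = -3.05035
s₂ = 1.80000 − (-3.05035)·(1.80000 − 3.00000) / (-3.05035 − 10.98554) = 1.80000 − (3.66042)/(-14.03589) = 2.06079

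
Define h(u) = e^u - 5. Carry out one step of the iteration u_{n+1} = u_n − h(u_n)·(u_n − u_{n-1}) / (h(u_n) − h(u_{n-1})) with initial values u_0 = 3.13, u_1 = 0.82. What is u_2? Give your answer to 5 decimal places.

h(3.13) = 17.8739795, h(0.82) = -2.7295002
u_2 = 0.8200000 − (-2.7295002)·(0.8200000 − 3.1300000) / (-2.7295002 − 17.8739795) = 0.8200000 − (6.3051454)/(-20.6034797) = 1.1260233

1.12602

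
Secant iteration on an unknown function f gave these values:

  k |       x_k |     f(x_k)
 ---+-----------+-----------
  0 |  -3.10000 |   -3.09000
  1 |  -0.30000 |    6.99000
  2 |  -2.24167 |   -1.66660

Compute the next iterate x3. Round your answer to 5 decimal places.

-1.86785

x3 = -2.24167 − (-1.66660)·(-2.24167 − (-0.30000)) / (-1.66660 − 6.99000)
   = -2.24167 − (3.2359872)/(-8.6566000) = -1.8678527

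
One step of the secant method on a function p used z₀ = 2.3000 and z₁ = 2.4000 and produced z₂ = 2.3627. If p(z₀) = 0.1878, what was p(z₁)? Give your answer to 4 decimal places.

-0.1117

The secant line through (2.3000, 0.1878) and (2.4000, p(z₁)) crosses zero at z₂ = 2.3627.
So (2.3000, 0.1878), (2.4000, p(z₁)), (2.3627, 0) are collinear:
p(z₁) = 0.1878 · (2.4000 − 2.3627) / (2.3000 − 2.3627) = 0.1878 · (0.037300)/(-0.062700) = -0.111722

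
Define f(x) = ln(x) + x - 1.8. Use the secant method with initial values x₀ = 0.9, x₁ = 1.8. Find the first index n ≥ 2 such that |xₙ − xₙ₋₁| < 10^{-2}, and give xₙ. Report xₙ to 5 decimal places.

n = 4, xₙ = 1.43727

f(0.9) = -1.0053605, f(1.8) = 0.5877867
x₂ = 1.8000000 − 0.5877867·(0.9000000)/(1.5931472) = 1.4679478;  |Δ| = 0.3320522
f(1.4679478) = 0.0518132
x₃ = 1.4679478 − 0.0518132·(-0.3320522)/(-0.5359735) = 1.4358479;  |Δ| = 0.0320999
f(1.4358479) = -0.0023965
x₄ = 1.4358479 − (-0.0023965)·(-0.0320999)/(-0.0542097) = 1.4372670;  |Δ| = 0.0014191
|x₄ − x₃| = 0.0014191 < 10^{-2}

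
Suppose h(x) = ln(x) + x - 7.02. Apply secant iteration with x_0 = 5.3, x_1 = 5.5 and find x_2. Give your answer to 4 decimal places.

5.3441

h(5.3) = -0.052293, h(5.5) = 0.184748
x_2 = 5.500000 − 0.184748·(5.500000 − 5.300000) / (0.184748 − (-0.052293)) = 5.500000 − (0.036950)/(0.237041) = 5.344122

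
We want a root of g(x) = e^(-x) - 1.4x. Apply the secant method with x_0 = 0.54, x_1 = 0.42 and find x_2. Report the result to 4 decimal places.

g(0.54) = -0.173252, g(0.42) = 0.069047
x_2 = 0.420000 − 0.069047·(0.420000 − 0.540000) / (0.069047 − (-0.173252)) = 0.420000 − (-0.008286)/(0.242299) = 0.454196

0.4542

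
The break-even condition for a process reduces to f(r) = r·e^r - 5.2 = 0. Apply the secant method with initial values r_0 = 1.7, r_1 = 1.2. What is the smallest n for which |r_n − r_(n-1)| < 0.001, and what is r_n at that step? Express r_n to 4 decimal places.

n = 5, r_n = 1.3492

f(1.7) = 4.105711, f(1.2) = -1.215860
r_2 = 1.200000 − (-1.215860)·(-0.500000)/(-5.321570) = 1.314239;  |Δ| = 0.114239
f(1.314239) = -0.308512
r_3 = 1.314239 − (-0.308512)·(0.114239)/(0.907347) = 1.353082;  |Δ| = 0.038843
f(1.353082) = 0.035522
r_4 = 1.353082 − 0.035522·(0.038843)/(0.344035) = 1.349071;  |Δ| = 0.004011
f(1.349071) = -0.000890
r_5 = 1.349071 − (-0.000890)·(-0.004011)/(-0.036412) = 1.349169;  |Δ| = 0.000098
|r_5 − r_4| = 0.000098 < 0.001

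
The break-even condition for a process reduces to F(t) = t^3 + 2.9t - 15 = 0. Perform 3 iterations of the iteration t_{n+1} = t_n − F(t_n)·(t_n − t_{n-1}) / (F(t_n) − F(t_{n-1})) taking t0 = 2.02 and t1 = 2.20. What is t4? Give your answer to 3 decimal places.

F(2.02) = -0.89959, F(2.20) = 2.02800
t2 = 2.20000 − 2.02800·(2.20000 − 2.02000) / (2.02800 − (-0.89959)) = 2.20000 − (0.36504)/(2.92759) = 2.07531
F(2.07531) = -0.04342
t3 = 2.07531 − (-0.04342)·(2.07531 − 2.20000) / (-0.04342 − 2.02800) = 2.07531 − (0.00541)/(-2.07142) = 2.07792
F(2.07792) = -0.00203
t4 = 2.07792 − (-0.00203)·(2.07792 − 2.07531) / (-0.00203 − (-0.04342)) = 2.07792 − (-0.00001)/(0.04139) = 2.07805

2.078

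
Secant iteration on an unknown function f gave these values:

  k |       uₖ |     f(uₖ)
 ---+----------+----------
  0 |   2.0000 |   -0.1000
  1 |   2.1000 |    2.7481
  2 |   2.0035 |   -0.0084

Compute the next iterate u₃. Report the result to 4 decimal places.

u₃ = 2.0035 − (-0.0084)·(2.0035 − 2.1000) / (-0.0084 − 2.7481)
   = 2.0035 − (0.000811)/(-2.756500) = 2.003794

2.0038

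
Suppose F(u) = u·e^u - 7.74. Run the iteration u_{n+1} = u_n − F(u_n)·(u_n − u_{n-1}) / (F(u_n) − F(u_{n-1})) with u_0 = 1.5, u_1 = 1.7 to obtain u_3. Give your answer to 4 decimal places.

F(1.5) = -1.017466, F(1.7) = 1.565711
u_2 = 1.700000 − 1.565711·(1.700000 − 1.500000) / (1.565711 − (-1.017466)) = 1.700000 − (0.313142)/(2.583177) = 1.578776
F(1.578776) = -0.084484
u_3 = 1.578776 − (-0.084484)·(1.578776 − 1.700000) / (-0.084484 − 1.565711) = 1.578776 − (0.010241)/(-1.650194) = 1.584983

1.5850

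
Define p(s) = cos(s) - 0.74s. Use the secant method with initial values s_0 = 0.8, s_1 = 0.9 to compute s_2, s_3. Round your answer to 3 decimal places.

0.870, 0.871

p(0.8) = 0.10471, p(0.9) = -0.04439
s_2 = 0.90000 − (-0.04439)·(0.90000 − 0.80000) / (-0.04439 − 0.10471) = 0.90000 − (-0.00444)/(-0.14910) = 0.87023
p(0.87023) = 0.00068
s_3 = 0.87023 − 0.00068·(0.87023 − 0.90000) / (0.00068 − (-0.04439)) = 0.87023 − (-0.00002)/(0.04507) = 0.87068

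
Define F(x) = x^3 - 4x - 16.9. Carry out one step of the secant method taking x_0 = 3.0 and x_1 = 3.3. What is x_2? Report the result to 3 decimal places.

3.074

F(3.0) = -1.90000, F(3.3) = 5.83700
x_2 = 3.30000 − 5.83700·(3.30000 − 3.00000) / (5.83700 − (-1.90000)) = 3.30000 − (1.75110)/(7.73700) = 3.07367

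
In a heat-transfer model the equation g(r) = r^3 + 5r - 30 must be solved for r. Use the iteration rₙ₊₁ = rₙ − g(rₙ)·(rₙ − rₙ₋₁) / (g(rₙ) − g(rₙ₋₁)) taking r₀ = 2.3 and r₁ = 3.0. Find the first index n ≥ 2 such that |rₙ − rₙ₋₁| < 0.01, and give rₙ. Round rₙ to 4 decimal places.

g(2.3) = -6.333000, g(3.0) = 12.000000
r₂ = 3.000000 − 12.000000·(0.700000)/(18.333000) = 2.541810;  |Δ| = 0.458190
g(2.541810) = -0.868832
r₃ = 2.541810 − (-0.868832)·(-0.458190)/(-12.868832) = 2.572744;  |Δ| = 0.030934
g(2.572744) = -0.107249
r₄ = 2.572744 − (-0.107249)·(0.030934)/(0.761583) = 2.577101;  |Δ| = 0.004356
|r₄ − r₃| = 0.004356 < 0.01

n = 4, rₙ = 2.5771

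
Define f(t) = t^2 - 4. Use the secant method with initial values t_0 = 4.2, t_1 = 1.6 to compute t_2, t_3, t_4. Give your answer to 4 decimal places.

1.8483, 2.0176, 1.9993

f(4.2) = 13.640000, f(1.6) = -1.440000
t_2 = 1.600000 − (-1.440000)·(1.600000 − 4.200000) / (-1.440000 − 13.640000) = 1.600000 − (3.744000)/(-15.080000) = 1.848276
f(1.848276) = -0.583876
t_3 = 1.848276 − (-0.583876)·(1.848276 − 1.600000) / (-0.583876 − (-1.440000)) = 1.848276 − (-0.144962)/(0.856124) = 2.017600
f(2.017600) = 0.070710
t_4 = 2.017600 − 0.070710·(2.017600 − 1.848276) / (0.070710 − (-0.583876)) = 2.017600 − (0.011973)/(0.654586) = 1.999309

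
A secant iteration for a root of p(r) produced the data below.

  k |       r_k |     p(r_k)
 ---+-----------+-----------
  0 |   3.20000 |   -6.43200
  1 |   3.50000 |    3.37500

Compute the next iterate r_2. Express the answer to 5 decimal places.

r_2 = 3.50000 − 3.37500·(3.50000 − 3.20000) / (3.37500 − (-6.43200))
   = 3.50000 − (1.0125000)/(9.8070000) = 3.3967574

3.39676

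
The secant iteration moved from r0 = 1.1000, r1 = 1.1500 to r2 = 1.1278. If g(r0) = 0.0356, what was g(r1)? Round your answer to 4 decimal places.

-0.0284

The secant line through (1.1000, 0.0356) and (1.1500, g(r1)) crosses zero at r2 = 1.1278.
So (1.1000, 0.0356), (1.1500, g(r1)), (1.1278, 0) are collinear:
g(r1) = 0.0356 · (1.1500 − 1.1278) / (1.1000 − 1.1278) = 0.0356 · (0.022200)/(-0.027800) = -0.028429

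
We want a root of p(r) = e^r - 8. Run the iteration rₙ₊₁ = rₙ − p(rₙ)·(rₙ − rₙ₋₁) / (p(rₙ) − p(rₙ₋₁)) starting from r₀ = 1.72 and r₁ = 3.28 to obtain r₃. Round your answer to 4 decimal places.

p(1.72) = -2.415472, p(3.28) = 18.575773
r₂ = 3.280000 − 18.575773·(3.280000 − 1.720000) / (18.575773 − (-2.415472)) = 3.280000 − (28.978205)/(20.991244) = 1.899510
p(1.899510) = -1.317382
r₃ = 1.899510 − (-1.317382)·(1.899510 − 3.280000) / (-1.317382 − 18.575773) = 1.899510 − (1.818632)/(-19.893154) = 1.990930

1.9909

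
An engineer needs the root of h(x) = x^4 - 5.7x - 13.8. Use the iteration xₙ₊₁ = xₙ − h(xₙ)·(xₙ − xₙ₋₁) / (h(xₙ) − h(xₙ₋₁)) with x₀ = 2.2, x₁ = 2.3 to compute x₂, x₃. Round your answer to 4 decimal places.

2.2731, 2.2745

h(2.2) = -2.914400, h(2.3) = 1.074100
x₂ = 2.300000 − 1.074100·(2.300000 − 2.200000) / (1.074100 − (-2.914400)) = 2.300000 − (0.107410)/(3.988500) = 2.273070
h(2.273070) = -0.060186
x₃ = 2.273070 − (-0.060186)·(2.273070 − 2.300000) / (-0.060186 − 1.074100) = 2.273070 − (0.001621)/(-1.134286) = 2.274499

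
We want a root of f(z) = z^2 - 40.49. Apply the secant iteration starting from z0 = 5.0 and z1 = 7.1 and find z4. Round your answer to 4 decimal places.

f(5.0) = -15.490000, f(7.1) = 9.920000
z2 = 7.100000 − 9.920000·(7.100000 − 5.000000) / (9.920000 − (-15.490000)) = 7.100000 − (20.832000)/(25.410000) = 6.280165
f(6.280165) = -1.049524
z3 = 6.280165 − (-1.049524)·(6.280165 − 7.100000) / (-1.049524 − 9.920000) = 6.280165 − (0.860436)/(-10.969524) = 6.358604
f(6.358604) = -0.058154
z4 = 6.358604 − (-0.058154)·(6.358604 − 6.280165) / (-0.058154 − (-1.049524)) = 6.358604 − (-0.004562)/(0.991370) = 6.363205

6.3632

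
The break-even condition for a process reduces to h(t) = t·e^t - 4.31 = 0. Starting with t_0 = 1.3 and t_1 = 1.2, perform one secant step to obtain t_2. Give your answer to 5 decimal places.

1.24146

h(1.3) = 0.4600857, h(1.2) = -0.3258597
t_2 = 1.2000000 − (-0.3258597)·(1.2000000 − 1.3000000) / (-0.3258597 − 0.4600857) = 1.2000000 − (0.0325860)/(-0.7859454) = 1.2414609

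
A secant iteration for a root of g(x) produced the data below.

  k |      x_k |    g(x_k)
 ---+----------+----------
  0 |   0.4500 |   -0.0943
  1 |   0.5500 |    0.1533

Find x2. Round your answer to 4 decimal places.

x2 = 0.5500 − 0.1533·(0.5500 − 0.4500) / (0.1533 − (-0.0943))
   = 0.5500 − (0.015330)/(0.247600) = 0.488086

0.4881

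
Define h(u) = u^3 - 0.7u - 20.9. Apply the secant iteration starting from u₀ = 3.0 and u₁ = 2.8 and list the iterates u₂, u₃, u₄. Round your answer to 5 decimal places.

2.83700, 2.83925, 2.83922

h(3.0) = 4.0000000, h(2.8) = -0.9080000
u₂ = 2.8000000 − (-0.9080000)·(2.8000000 − 3.0000000) / (-0.9080000 − 4.0000000) = 2.8000000 − (0.1816000)/(-4.9080000) = 2.8370008
h(2.8370008) = -0.0520906
u₃ = 2.8370008 − (-0.0520906)·(2.8370008 − 2.8000000) / (-0.0520906 − (-0.9080000)) = 2.8370008 − (-0.0019274)/(0.8559094) = 2.8392527
h(2.8392527) = 0.0007492
u₄ = 2.8392527 − 0.0007492·(2.8392527 − 2.8370008) / (0.0007492 − (-0.0520906)) = 2.8392527 − (0.0000017)/(0.0528399) = 2.8392208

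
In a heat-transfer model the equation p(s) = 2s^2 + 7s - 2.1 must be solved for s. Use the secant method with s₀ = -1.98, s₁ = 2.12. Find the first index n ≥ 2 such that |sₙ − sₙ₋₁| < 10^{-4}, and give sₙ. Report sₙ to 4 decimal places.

p(-1.98) = -8.119200, p(2.12) = 21.728800
s₂ = 2.120000 − 21.728800·(4.100000)/(29.848000) = -0.864725;  |Δ| = 2.984725
p(-0.864725) = -6.657577
s₃ = -0.864725 − (-6.657577)·(-2.984725)/(-28.386377) = -0.164705;  |Δ| = 0.700020
p(-0.164705) = -3.198680
s₄ = -0.164705 − (-3.198680)·(0.700020)/(3.458898) = 0.482652;  |Δ| = 0.647357
p(0.482652) = 1.744467
s₅ = 0.482652 − 1.744467·(0.647357)/(4.943147) = 0.254195;  |Δ| = 0.228456
p(0.254195) = -0.191401
s₆ = 0.254195 − (-0.191401)·(-0.228456)/(-1.935868) = 0.276783;  |Δ| = 0.022588
p(0.276783) = -0.009300
s₇ = 0.276783 − (-0.009300)·(0.022588)/(0.182101) = 0.277937;  |Δ| = 0.001154
p(0.277937) = 0.000055
s₈ = 0.277937 − 0.000055·(0.001154)/(0.009355) = 0.277930;  |Δ| = 0.000007
|s₈ − s₇| = 0.000007 < 10^{-4}

n = 8, sₙ = 0.2779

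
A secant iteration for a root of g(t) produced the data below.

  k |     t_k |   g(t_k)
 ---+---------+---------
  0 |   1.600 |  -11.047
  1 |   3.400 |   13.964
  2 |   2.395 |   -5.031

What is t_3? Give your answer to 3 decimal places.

2.661

t_3 = 2.395 − (-5.031)·(2.395 − 3.400) / (-5.031 − 13.964)
   = 2.395 − (5.05615)/(-18.99500) = 2.66118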